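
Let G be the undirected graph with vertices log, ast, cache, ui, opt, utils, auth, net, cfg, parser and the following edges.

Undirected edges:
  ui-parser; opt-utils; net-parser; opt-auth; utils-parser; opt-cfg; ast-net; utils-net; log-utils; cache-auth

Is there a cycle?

DFS, tracking each vertex's parent; an edge to a visited non-parent vertex closes a cycle.
Start from ast:
visit ast (parent –)
  visit net (parent ast)
    visit parser (parent net)
      parser–net: parent, skip
      visit ui (parent parser)
        ui–parser: parent, skip
      visit utils (parent parser)
        utils–net: net visited and ≠ parent → cycle
Cycle: net – parser – utils – net.

Yes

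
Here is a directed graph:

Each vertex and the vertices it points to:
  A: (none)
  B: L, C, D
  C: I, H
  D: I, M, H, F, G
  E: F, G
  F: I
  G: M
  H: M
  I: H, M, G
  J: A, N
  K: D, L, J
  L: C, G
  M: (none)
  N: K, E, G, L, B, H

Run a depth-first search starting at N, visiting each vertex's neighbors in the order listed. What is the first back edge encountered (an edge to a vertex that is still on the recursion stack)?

J->N

DFS from N (visiting each vertex's neighbors in the order listed); mark gray on enter, black on exit:
N gray
  K gray
    D gray
      I gray
        H gray
          M gray
          M black
        H black
        I→M: M black — skip
        G gray
          G→M: M black — skip
        G black
      I black
      D→M: M black — skip
      D→H: H black — skip
      F gray
        F→I: I black — skip
      F black
      D→G: G black — skip
    D black
    L gray
      C gray
        C→I: I black — skip
        C→H: H black — skip
      C black
      L→G: G black — skip
    L black
    J gray
      A gray
      A black
      J→N: N is gray → back edge
First back edge: J → N.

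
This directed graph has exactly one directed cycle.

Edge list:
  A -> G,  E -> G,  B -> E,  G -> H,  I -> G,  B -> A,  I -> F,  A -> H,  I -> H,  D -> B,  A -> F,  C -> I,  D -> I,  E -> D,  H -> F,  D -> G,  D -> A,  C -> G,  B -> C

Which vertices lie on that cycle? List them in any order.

DFS with gray/black marking from D:
D gray
  A gray
    F gray
    F black
    G gray
      H gray
        H→F: F black — skip
      H black
    G black
    A→H: H black — skip
  A black
  I gray
    I→F: F black — skip
    I→H: H black — skip
    I→G: G black — skip
  I black
  B gray
    B→A: A black — skip
    E gray
      E→D: D is gray → back edge
Back edge closes the cycle D → B → E → D; its vertices are {B, D, E}.

B, D, E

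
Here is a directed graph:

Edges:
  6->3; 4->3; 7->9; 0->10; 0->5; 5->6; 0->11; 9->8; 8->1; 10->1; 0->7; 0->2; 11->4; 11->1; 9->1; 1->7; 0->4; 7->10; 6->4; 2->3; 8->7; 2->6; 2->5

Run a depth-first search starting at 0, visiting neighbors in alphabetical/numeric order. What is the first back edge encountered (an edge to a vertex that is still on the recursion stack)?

1→7

DFS from 0 (visiting neighbors in alphabetical/numeric order); mark gray on enter, black on exit:
0 gray
  2 gray
    3 gray
    3 black
    5 gray
      6 gray
        6→3: 3 black — skip
        4 gray
          4→3: 3 black — skip
        4 black
      6 black
    5 black
    2→6: 6 black — skip
  2 black
  0→4: 4 black — skip
  0→5: 5 black — skip
  7 gray
    9 gray
      1 gray
        1→7: 7 is gray → back edge
First back edge: 1 → 7.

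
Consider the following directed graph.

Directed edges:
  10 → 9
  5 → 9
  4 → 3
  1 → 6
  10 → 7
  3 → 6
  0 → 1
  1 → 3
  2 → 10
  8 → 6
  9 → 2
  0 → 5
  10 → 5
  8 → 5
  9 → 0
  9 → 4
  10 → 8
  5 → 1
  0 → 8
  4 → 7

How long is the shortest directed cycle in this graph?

For each vertex v, BFS finds the shortest path from v back to v.
The shortest such closed walk is 9 → 0 → 5 → 9, length 3.

3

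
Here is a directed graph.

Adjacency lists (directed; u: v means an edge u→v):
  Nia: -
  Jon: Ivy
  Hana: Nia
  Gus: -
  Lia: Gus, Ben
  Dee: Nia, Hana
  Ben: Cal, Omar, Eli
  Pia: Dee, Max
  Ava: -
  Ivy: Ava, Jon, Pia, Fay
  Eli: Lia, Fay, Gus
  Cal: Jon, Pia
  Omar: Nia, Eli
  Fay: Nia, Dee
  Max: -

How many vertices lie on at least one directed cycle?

6

A vertex is on a directed cycle iff it belongs to a strongly connected component of size ≥ 2 (or has a self-loop).
The vertices on cycles are {Ben, Eli, Ivy, Jon, Lia, Omar} — 6 in total.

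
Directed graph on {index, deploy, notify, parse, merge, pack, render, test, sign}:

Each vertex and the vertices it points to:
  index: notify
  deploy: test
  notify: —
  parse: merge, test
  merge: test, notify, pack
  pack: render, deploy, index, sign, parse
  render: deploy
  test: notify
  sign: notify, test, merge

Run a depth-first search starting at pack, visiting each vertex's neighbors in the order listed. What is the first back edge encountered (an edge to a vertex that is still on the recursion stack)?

DFS from pack (visiting each vertex's neighbors in the order listed); mark gray on enter, black on exit:
pack gray
  render gray
    deploy gray
      test gray
        notify gray
        notify black
      test black
    deploy black
  render black
  pack→deploy: deploy black — skip
  index gray
    index→notify: notify black — skip
  index black
  sign gray
    sign→notify: notify black — skip
    sign→test: test black — skip
    merge gray
      merge→test: test black — skip
      merge→notify: notify black — skip
      merge→pack: pack is gray → back edge
First back edge: merge → pack.

merge->pack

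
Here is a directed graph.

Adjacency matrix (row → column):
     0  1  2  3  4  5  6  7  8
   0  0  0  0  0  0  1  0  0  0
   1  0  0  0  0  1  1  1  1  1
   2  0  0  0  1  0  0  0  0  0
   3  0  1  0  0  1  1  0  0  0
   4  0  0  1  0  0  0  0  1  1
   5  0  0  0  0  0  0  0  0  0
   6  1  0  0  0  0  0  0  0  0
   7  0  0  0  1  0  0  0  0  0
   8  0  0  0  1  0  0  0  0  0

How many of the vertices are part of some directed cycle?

A vertex is on a directed cycle iff it belongs to a strongly connected component of size ≥ 2 (or has a self-loop).
The vertices on cycles are {1, 2, 3, 4, 7, 8} — 6 in total.

6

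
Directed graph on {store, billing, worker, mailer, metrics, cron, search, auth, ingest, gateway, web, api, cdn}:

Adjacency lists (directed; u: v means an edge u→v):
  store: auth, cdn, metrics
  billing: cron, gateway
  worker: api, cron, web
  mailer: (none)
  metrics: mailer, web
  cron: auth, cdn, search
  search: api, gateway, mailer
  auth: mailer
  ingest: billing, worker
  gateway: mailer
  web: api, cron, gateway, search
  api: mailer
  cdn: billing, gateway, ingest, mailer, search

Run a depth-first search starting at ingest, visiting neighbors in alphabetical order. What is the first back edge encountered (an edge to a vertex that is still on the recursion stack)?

DFS from ingest (visiting neighbors in alphabetical order); mark gray on enter, black on exit:
ingest gray
  billing gray
    cron gray
      auth gray
        mailer gray
        mailer black
      auth black
      cdn gray
        cdn→billing: billing is gray → back edge
First back edge: cdn → billing.

cdn→billing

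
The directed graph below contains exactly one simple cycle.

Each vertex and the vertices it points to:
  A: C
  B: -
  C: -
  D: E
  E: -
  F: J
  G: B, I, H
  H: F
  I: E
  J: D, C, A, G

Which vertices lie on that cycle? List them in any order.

DFS with gray/black marking from J:
J gray
  D gray
    E gray
    E black
  D black
  C gray
  C black
  A gray
    A→C: C black — skip
  A black
  G gray
    B gray
    B black
    I gray
      I→E: E black — skip
    I black
    H gray
      F gray
        F→J: J is gray → back edge
Back edge closes the cycle J → G → H → F → J; its vertices are {F, G, H, J}.

F, G, H, J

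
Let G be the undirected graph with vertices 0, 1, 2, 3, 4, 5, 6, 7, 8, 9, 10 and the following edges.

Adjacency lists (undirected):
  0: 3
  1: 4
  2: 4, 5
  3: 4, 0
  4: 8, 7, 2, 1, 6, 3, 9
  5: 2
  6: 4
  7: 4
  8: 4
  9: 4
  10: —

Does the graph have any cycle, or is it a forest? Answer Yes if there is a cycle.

No

DFS, tracking each vertex's parent; an edge to a visited non-parent vertex closes a cycle.
Start from 2:
visit 2 (parent –)
  visit 4 (parent 2)
    visit 8 (parent 4)
      8–4: parent, skip
    visit 7 (parent 4)
      7–4: parent, skip
    4–2: parent, skip
    visit 1 (parent 4)
      1–4: parent, skip
    visit 6 (parent 4)
      6–4: parent, skip
    visit 3 (parent 4)
      3–4: parent, skip
      visit 0 (parent 3)
        0–3: parent, skip
    visit 9 (parent 4)
      9–4: parent, skip
  visit 5 (parent 2)
    5–2: parent, skip
visit 10 (parent –)
No non-parent visited neighbor found — the graph is a forest.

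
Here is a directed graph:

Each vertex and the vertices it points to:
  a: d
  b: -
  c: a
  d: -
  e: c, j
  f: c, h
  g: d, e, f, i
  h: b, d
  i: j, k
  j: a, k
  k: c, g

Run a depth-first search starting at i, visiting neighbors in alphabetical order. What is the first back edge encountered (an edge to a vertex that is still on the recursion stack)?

DFS from i (visiting neighbors in alphabetical order); mark gray on enter, black on exit:
i gray
  j gray
    a gray
      d gray
      d black
    a black
    k gray
      c gray
        c→a: a black — skip
      c black
      g gray
        g→d: d black — skip
        e gray
          e→c: c black — skip
          e→j: j is gray → back edge
First back edge: e → j.

e→j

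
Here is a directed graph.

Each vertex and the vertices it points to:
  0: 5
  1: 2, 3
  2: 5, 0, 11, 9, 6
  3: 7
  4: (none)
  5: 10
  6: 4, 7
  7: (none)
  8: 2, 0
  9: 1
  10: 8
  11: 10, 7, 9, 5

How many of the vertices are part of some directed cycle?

8

A vertex is on a directed cycle iff it belongs to a strongly connected component of size ≥ 2 (or has a self-loop).
The vertices on cycles are {0, 1, 2, 5, 8, 9, 10, 11} — 8 in total.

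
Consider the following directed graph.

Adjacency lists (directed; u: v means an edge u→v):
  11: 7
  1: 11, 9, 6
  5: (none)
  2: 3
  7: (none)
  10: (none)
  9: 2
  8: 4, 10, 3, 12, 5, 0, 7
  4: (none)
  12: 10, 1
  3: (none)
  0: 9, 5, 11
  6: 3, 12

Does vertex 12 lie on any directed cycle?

Yes

12 is on a cycle iff 12 can reach itself via ≥1 edge.
12 → 1 → 6 → 12 — yes.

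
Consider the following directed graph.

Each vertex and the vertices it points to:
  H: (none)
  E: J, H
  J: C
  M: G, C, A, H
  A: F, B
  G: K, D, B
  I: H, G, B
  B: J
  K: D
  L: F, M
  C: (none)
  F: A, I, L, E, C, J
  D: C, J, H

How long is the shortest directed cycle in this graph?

2

For each vertex v, BFS finds the shortest path from v back to v.
The shortest such closed walk is F → L → F, length 2.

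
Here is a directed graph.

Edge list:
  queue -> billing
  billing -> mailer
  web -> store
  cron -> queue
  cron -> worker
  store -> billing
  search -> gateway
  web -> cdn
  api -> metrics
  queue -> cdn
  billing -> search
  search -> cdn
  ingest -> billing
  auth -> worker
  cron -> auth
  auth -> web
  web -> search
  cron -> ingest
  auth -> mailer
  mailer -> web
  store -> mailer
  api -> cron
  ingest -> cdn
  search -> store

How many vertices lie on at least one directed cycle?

A vertex is on a directed cycle iff it belongs to a strongly connected component of size ≥ 2 (or has a self-loop).
The vertices on cycles are {web, store, mailer, search, billing} — 5 in total.

5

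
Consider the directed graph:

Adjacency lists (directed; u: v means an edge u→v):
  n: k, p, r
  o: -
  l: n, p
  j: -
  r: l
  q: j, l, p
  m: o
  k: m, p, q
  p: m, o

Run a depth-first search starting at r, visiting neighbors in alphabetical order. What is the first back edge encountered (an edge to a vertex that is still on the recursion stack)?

q->l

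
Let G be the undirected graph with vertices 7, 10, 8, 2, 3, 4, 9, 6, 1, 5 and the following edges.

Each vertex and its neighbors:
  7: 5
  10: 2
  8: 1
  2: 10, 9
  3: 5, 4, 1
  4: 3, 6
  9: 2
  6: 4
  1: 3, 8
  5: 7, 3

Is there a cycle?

DFS, tracking each vertex's parent; an edge to a visited non-parent vertex closes a cycle.
Start from 5:
visit 5 (parent –)
  visit 7 (parent 5)
    7–5: parent, skip
  visit 3 (parent 5)
    3–5: parent, skip
    visit 4 (parent 3)
      4–3: parent, skip
      visit 6 (parent 4)
        6–4: parent, skip
    visit 1 (parent 3)
      1–3: parent, skip
      visit 8 (parent 1)
        8–1: parent, skip
visit 10 (parent –)
  visit 2 (parent 10)
    2–10: parent, skip
    visit 9 (parent 2)
      9–2: parent, skip
No non-parent visited neighbor found — the graph is a forest.

No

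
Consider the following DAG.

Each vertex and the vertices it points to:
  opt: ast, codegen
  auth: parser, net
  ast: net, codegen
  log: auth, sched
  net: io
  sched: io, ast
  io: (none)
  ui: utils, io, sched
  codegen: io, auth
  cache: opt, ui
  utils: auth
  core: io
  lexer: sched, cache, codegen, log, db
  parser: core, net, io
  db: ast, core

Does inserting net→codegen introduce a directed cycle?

Yes

Adding net→codegen creates a cycle iff codegen can already reach net.
Path from codegen: codegen → auth → net.
So codegen → … → net → codegen is a cycle.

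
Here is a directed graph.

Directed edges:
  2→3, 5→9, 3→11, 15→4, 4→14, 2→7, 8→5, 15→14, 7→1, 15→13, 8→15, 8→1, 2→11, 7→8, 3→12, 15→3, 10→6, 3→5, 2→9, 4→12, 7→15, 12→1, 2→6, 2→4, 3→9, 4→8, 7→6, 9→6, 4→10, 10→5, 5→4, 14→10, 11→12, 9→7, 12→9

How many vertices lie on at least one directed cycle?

11

A vertex is on a directed cycle iff it belongs to a strongly connected component of size ≥ 2 (or has a self-loop).
The vertices on cycles are {3, 4, 5, 7, 8, 9, 10, 11, 12, 14, 15} — 11 in total.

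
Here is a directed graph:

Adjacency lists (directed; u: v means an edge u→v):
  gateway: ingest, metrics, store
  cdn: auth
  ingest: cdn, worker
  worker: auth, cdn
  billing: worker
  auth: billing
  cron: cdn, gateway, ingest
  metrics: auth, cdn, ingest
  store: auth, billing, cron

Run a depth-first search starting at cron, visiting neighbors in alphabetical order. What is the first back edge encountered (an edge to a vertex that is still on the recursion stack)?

worker->auth

DFS from cron (visiting neighbors in alphabetical order); mark gray on enter, black on exit:
cron gray
  cdn gray
    auth gray
      billing gray
        worker gray
          worker→auth: auth is gray → back edge
First back edge: worker → auth.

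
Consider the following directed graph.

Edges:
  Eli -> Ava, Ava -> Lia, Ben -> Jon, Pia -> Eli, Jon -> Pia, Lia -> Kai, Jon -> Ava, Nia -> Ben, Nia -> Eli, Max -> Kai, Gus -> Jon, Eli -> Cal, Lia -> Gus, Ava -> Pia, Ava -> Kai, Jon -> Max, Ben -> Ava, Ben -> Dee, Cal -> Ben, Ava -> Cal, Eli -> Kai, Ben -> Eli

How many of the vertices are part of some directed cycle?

A vertex is on a directed cycle iff it belongs to a strongly connected component of size ≥ 2 (or has a self-loop).
The vertices on cycles are {Ava, Ben, Cal, Eli, Gus, Jon, Lia, Pia} — 8 in total.

8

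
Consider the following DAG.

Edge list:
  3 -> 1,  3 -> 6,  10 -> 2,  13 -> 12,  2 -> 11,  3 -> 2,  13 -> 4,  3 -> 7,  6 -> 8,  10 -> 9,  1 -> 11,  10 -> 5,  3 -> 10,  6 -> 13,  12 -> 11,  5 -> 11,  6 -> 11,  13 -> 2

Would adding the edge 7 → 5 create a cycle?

Adding 7→5 creates a cycle iff 5 can already reach 7.
Explore from 5: no path reaches 7. The graph stays acyclic.

No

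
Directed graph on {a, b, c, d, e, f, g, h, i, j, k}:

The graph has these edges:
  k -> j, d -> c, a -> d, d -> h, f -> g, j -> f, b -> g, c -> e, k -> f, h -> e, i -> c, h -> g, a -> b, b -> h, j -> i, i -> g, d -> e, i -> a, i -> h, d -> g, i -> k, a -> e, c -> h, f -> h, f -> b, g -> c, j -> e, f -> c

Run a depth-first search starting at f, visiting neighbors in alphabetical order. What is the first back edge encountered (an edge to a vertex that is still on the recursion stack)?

DFS from f (visiting neighbors in alphabetical order); mark gray on enter, black on exit:
f gray
  b gray
    g gray
      c gray
        e gray
        e black
        h gray
          h→e: e black — skip
          h→g: g is gray → back edge
First back edge: h → g.

h->g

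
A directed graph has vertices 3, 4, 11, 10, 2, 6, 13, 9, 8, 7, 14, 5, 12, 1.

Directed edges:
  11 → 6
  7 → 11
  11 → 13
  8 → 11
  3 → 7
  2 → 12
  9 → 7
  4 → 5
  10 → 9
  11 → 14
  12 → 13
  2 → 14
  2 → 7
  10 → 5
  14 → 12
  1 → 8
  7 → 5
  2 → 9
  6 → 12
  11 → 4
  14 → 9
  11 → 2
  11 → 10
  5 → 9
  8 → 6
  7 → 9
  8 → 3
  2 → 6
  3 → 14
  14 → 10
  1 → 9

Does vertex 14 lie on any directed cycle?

Yes

14 is on a cycle iff 14 can reach itself via ≥1 edge.
14 → 9 → 7 → 11 → 14 — yes.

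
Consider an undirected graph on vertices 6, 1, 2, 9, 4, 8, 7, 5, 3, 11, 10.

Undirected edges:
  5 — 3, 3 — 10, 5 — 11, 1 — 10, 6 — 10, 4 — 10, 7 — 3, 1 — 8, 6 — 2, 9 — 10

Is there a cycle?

No

DFS, tracking each vertex's parent; an edge to a visited non-parent vertex closes a cycle.
Start from 10:
visit 10 (parent –)
  visit 4 (parent 10)
    4–10: parent, skip
  visit 1 (parent 10)
    visit 8 (parent 1)
      8–1: parent, skip
    1–10: parent, skip
  visit 9 (parent 10)
    9–10: parent, skip
  visit 3 (parent 10)
    3–10: parent, skip
    visit 7 (parent 3)
      7–3: parent, skip
    visit 5 (parent 3)
      5–3: parent, skip
      visit 11 (parent 5)
        11–5: parent, skip
  visit 6 (parent 10)
    visit 2 (parent 6)
      2–6: parent, skip
    6–10: parent, skip
No non-parent visited neighbor found — the graph is a forest.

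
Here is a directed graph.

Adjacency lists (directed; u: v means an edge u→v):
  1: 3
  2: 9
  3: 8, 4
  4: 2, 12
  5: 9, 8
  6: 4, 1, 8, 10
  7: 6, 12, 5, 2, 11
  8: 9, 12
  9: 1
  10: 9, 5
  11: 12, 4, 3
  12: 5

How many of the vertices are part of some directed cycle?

8

A vertex is on a directed cycle iff it belongs to a strongly connected component of size ≥ 2 (or has a self-loop).
The vertices on cycles are {1, 2, 3, 4, 5, 8, 9, 12} — 8 in total.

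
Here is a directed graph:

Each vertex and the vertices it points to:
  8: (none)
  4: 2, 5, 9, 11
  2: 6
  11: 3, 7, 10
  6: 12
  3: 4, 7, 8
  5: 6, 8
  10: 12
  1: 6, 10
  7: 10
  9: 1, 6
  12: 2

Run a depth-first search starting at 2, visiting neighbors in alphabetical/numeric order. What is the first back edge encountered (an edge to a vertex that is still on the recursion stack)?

12->2

DFS from 2 (visiting neighbors in alphabetical/numeric order); mark gray on enter, black on exit:
2 gray
  6 gray
    12 gray
      12→2: 2 is gray → back edge
First back edge: 12 → 2.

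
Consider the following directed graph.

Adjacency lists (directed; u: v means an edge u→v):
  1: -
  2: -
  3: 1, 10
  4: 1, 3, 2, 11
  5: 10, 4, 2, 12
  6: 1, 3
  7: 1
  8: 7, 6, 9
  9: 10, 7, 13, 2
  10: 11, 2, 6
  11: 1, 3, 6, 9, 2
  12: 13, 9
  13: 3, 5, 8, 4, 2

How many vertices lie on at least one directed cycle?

A vertex is on a directed cycle iff it belongs to a strongly connected component of size ≥ 2 (or has a self-loop).
The vertices on cycles are {3, 4, 5, 6, 8, 9, 10, 11, 12, 13} — 10 in total.

10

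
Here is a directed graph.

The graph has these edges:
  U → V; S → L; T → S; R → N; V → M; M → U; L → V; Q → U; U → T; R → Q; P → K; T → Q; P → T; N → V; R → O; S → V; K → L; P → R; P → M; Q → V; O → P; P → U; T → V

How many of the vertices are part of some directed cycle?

10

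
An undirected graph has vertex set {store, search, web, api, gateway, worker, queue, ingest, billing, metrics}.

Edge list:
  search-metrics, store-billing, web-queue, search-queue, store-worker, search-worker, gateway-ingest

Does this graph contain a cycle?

No

DFS, tracking each vertex's parent; an edge to a visited non-parent vertex closes a cycle.
Start from api:
visit api (parent –)
visit store (parent –)
  visit billing (parent store)
    billing–store: parent, skip
  visit worker (parent store)
    worker–store: parent, skip
    visit search (parent worker)
      visit metrics (parent search)
        metrics–search: parent, skip
      search–worker: parent, skip
      visit queue (parent search)
        queue–search: parent, skip
        visit web (parent queue)
          web–queue: parent, skip
visit gateway (parent –)
  visit ingest (parent gateway)
    ingest–gateway: parent, skip
No non-parent visited neighbor found — the graph is a forest.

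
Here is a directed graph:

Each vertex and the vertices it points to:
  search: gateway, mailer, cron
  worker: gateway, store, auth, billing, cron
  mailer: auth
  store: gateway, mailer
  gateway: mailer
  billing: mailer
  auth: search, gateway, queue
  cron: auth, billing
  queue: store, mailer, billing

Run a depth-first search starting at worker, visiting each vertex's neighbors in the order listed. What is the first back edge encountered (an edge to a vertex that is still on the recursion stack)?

search->gateway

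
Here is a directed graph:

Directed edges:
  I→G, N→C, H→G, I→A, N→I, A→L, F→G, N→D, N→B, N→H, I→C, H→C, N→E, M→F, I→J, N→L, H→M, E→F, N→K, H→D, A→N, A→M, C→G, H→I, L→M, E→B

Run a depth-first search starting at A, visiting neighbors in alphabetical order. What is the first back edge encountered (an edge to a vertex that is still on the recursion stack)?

I->A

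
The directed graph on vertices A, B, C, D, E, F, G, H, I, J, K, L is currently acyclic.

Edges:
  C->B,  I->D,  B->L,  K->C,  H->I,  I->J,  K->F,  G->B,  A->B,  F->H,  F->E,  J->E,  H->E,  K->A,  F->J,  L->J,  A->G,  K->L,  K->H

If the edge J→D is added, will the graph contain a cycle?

Adding J→D creates a cycle iff D can already reach J.
Explore from D: no path reaches J. The graph stays acyclic.

No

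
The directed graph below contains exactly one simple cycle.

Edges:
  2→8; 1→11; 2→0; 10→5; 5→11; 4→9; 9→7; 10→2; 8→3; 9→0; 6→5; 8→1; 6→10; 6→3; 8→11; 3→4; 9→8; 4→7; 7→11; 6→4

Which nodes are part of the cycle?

DFS with gray/black marking from 3:
3 gray
  4 gray
    7 gray
      11 gray
      11 black
    7 black
    9 gray
      0 gray
      0 black
      8 gray
        8→11: 11 black — skip
        8→3: 3 is gray → back edge
Back edge closes the cycle 3 → 4 → 9 → 8 → 3; its vertices are {3, 4, 8, 9}.

3, 4, 8, 9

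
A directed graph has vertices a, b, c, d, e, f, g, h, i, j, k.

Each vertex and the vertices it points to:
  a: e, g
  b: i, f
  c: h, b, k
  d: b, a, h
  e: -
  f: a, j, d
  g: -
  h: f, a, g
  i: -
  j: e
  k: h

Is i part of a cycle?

No

i lies on a cycle iff there is a path from i back to itself.
Exploring from i, it never reaches itself; equivalently, its strongly connected component is a singleton.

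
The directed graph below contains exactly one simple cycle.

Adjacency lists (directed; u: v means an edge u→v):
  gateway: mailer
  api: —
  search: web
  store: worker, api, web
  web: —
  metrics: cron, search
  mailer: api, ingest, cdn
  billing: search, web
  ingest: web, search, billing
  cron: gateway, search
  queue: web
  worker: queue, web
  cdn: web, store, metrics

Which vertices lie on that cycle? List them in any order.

cdn, cron, mailer, gateway, metrics

DFS with gray/black marking from cdn:
cdn gray
  web gray
  web black
  store gray
    worker gray
      queue gray
        queue→web: web black — skip
      queue black
      worker→web: web black — skip
    worker black
    api gray
    api black
    store→web: web black — skip
  store black
  metrics gray
    cron gray
      gateway gray
        mailer gray
          mailer→api: api black — skip
          ingest gray
            ingest→web: web black — skip
            search gray
              search→web: web black — skip
            search black
            billing gray
              billing→search: search black — skip
              billing→web: web black — skip
            billing black
          ingest black
          mailer→cdn: cdn is gray → back edge
Back edge closes the cycle cdn → metrics → cron → gateway → mailer → cdn; its vertices are {cdn, cron, mailer, gateway, metrics}.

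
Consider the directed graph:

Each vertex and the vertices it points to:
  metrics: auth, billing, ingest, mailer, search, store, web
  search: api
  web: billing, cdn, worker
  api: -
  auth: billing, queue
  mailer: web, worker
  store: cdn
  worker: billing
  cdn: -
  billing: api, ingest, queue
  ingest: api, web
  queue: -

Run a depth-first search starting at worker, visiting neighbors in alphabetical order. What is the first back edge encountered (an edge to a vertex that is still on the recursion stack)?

web->billing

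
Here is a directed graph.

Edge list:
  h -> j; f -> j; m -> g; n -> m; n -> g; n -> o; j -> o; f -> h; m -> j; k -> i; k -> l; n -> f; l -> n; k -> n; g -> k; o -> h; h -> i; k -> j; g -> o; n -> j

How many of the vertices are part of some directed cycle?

8

A vertex is on a directed cycle iff it belongs to a strongly connected component of size ≥ 2 (or has a self-loop).
The vertices on cycles are {g, h, j, k, l, m, n, o} — 8 in total.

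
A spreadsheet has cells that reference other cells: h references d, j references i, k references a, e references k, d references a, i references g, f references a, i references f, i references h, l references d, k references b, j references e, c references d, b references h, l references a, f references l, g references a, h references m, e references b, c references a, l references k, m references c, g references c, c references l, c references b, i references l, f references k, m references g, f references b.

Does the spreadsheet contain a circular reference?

DFS with white/gray/black marking, starting from g:
g gray
  a gray
  a black
  c gray
    b gray
      h gray
        d gray
          d→a: a black — skip
        d black
        m gray
          m→g: g is gray → back edge
Back edge found, so a cycle exists: g → c → b → h → m → g.

Yes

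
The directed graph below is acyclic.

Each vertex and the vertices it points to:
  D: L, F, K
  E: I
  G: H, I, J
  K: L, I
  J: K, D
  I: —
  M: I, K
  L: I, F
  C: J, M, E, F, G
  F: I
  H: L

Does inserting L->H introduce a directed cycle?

Yes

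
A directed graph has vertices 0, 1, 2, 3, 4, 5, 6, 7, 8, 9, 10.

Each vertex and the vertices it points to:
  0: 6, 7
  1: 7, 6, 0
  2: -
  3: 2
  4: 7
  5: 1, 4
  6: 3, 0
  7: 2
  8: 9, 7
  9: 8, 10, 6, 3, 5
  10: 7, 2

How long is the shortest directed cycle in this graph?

For each vertex v, BFS finds the shortest path from v back to v.
The shortest such closed walk is 9 → 8 → 9, length 2.

2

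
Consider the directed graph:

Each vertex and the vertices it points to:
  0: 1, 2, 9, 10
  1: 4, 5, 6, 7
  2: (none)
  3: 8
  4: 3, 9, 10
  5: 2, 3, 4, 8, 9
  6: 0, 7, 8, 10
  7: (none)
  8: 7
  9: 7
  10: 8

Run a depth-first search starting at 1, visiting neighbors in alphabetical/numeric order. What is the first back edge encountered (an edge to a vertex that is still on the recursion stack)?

0->1

DFS from 1 (visiting neighbors in alphabetical/numeric order); mark gray on enter, black on exit:
1 gray
  4 gray
    3 gray
      8 gray
        7 gray
        7 black
      8 black
    3 black
    9 gray
      9→7: 7 black — skip
    9 black
    10 gray
      10→8: 8 black — skip
    10 black
  4 black
  5 gray
    2 gray
    2 black
    5→3: 3 black — skip
    5→4: 4 black — skip
    5→8: 8 black — skip
    5→9: 9 black — skip
  5 black
  6 gray
    0 gray
      0→1: 1 is gray → back edge
First back edge: 0 → 1.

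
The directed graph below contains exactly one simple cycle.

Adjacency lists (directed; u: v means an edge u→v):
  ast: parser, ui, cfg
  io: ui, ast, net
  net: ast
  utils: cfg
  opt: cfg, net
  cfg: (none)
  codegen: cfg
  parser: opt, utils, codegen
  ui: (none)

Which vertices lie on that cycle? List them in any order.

ast, net, opt, parser

DFS with gray/black marking from net:
net gray
  ast gray
    parser gray
      opt gray
        cfg gray
        cfg black
        opt→net: net is gray → back edge
Back edge closes the cycle net → ast → parser → opt → net; its vertices are {ast, net, opt, parser}.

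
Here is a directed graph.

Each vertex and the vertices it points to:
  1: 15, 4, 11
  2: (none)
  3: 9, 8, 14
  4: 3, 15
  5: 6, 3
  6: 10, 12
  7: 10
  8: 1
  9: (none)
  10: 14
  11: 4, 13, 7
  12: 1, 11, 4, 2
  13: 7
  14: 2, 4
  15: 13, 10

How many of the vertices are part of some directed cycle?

10

A vertex is on a directed cycle iff it belongs to a strongly connected component of size ≥ 2 (or has a self-loop).
The vertices on cycles are {1, 3, 4, 7, 8, 10, 11, 13, 14, 15} — 10 in total.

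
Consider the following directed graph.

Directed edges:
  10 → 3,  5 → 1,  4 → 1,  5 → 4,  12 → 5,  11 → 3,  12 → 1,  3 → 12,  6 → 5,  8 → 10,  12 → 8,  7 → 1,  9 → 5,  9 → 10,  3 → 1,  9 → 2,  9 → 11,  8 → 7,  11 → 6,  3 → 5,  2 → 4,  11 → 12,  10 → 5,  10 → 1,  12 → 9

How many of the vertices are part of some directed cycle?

A vertex is on a directed cycle iff it belongs to a strongly connected component of size ≥ 2 (or has a self-loop).
The vertices on cycles are {3, 8, 9, 10, 11, 12} — 6 in total.

6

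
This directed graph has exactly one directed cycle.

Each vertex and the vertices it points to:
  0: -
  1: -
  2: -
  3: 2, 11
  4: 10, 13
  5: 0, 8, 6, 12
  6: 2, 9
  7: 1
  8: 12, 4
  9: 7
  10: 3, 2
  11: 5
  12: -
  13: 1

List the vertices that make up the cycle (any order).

3, 4, 5, 8, 10, 11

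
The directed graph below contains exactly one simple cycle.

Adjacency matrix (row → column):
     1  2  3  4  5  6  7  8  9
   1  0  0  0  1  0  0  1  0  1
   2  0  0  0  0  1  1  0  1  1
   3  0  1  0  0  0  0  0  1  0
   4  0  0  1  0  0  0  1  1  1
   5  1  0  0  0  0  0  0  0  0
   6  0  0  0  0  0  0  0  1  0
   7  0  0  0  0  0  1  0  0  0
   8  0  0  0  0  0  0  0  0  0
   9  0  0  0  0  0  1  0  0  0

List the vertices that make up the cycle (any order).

DFS with gray/black marking from 1:
1 gray
  7 gray
    6 gray
      8 gray
      8 black
    6 black
  7 black
  9 gray
    9→6: 6 black — skip
  9 black
  4 gray
    4→8: 8 black — skip
    3 gray
      3→8: 8 black — skip
      2 gray
        2→6: 6 black — skip
        2→8: 8 black — skip
        2→9: 9 black — skip
        5 gray
          5→1: 1 is gray → back edge
Back edge closes the cycle 1 → 4 → 3 → 2 → 5 → 1; its vertices are {1, 2, 3, 4, 5}.

1, 2, 3, 4, 5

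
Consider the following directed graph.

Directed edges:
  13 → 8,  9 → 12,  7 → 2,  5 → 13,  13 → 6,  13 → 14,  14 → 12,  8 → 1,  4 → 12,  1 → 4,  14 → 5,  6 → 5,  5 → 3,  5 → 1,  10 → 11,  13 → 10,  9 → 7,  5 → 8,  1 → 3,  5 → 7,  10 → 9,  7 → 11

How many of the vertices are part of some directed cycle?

4

A vertex is on a directed cycle iff it belongs to a strongly connected component of size ≥ 2 (or has a self-loop).
The vertices on cycles are {5, 6, 13, 14} — 4 in total.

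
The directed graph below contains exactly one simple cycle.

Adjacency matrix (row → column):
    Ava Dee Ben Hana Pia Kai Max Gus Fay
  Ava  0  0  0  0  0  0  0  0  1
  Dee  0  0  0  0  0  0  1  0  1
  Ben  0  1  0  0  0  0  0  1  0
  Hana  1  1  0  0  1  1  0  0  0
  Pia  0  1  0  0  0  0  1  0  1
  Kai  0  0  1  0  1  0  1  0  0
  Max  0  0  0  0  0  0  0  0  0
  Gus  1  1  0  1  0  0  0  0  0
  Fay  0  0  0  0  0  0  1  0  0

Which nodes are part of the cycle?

Ben, Gus, Kai, Hana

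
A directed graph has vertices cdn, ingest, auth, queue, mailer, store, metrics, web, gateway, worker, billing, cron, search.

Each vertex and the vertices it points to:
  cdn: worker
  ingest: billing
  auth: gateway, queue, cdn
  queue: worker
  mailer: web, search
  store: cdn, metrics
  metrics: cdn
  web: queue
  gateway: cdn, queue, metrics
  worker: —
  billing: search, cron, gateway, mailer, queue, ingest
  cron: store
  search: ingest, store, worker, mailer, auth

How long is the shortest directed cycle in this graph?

2

For each vertex v, BFS finds the shortest path from v back to v.
The shortest such closed walk is billing → ingest → billing, length 2.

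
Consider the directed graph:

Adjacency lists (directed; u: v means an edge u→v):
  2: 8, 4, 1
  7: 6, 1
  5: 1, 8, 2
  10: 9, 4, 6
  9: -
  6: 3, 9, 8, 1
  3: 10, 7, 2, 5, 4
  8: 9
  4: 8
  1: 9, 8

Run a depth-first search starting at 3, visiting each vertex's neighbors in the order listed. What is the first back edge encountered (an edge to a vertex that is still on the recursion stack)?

6->3

DFS from 3 (visiting each vertex's neighbors in the order listed); mark gray on enter, black on exit:
3 gray
  10 gray
    9 gray
    9 black
    4 gray
      8 gray
        8→9: 9 black — skip
      8 black
    4 black
    6 gray
      6→3: 3 is gray → back edge
First back edge: 6 → 3.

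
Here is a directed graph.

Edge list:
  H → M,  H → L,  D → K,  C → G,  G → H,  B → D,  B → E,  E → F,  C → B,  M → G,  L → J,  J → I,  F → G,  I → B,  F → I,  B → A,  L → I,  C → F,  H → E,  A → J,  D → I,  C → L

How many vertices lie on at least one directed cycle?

11

A vertex is on a directed cycle iff it belongs to a strongly connected component of size ≥ 2 (or has a self-loop).
The vertices on cycles are {A, B, D, E, F, G, H, I, J, L, M} — 11 in total.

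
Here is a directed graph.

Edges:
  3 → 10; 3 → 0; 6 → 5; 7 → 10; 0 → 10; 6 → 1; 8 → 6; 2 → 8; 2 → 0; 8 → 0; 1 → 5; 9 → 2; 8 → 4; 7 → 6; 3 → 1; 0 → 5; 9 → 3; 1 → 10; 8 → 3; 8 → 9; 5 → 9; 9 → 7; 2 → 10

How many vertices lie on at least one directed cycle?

9

A vertex is on a directed cycle iff it belongs to a strongly connected component of size ≥ 2 (or has a self-loop).
The vertices on cycles are {0, 1, 2, 3, 5, 6, 7, 8, 9} — 9 in total.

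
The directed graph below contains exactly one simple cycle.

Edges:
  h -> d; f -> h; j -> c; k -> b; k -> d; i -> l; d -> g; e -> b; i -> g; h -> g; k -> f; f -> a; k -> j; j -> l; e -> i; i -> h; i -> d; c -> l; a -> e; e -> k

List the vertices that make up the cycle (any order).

DFS with gray/black marking from e:
e gray
  i gray
    h gray
      d gray
        g gray
        g black
      d black
      h→g: g black — skip
    h black
    i→g: g black — skip
    l gray
    l black
    i→d: d black — skip
  i black
  b gray
  b black
  k gray
    f gray
      a gray
        a→e: e is gray → back edge
Back edge closes the cycle e → k → f → a → e; its vertices are {a, e, f, k}.

a, e, f, k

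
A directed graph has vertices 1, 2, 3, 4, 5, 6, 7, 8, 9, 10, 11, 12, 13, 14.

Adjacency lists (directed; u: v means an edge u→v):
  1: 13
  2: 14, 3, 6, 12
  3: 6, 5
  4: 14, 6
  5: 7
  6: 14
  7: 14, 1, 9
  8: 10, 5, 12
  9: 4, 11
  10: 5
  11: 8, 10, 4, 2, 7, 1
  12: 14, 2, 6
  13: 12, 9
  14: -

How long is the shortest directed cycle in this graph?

For each vertex v, BFS finds the shortest path from v back to v.
The shortest such closed walk is 2 → 12 → 2, length 2.

2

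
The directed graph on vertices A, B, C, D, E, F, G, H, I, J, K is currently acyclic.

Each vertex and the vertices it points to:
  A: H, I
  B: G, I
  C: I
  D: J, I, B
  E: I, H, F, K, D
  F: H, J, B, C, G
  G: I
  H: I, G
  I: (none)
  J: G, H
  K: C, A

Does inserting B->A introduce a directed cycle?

Adding B→A creates a cycle iff A can already reach B.
Explore from A: no path reaches B. The graph stays acyclic.

No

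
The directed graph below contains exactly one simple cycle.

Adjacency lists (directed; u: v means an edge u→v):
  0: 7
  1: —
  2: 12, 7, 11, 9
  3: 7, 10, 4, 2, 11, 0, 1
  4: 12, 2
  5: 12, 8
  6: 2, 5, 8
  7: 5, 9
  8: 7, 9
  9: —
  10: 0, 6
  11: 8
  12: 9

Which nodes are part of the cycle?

5, 7, 8

DFS with gray/black marking from 8:
8 gray
  7 gray
    5 gray
      12 gray
        9 gray
        9 black
      12 black
      5→8: 8 is gray → back edge
Back edge closes the cycle 8 → 7 → 5 → 8; its vertices are {5, 7, 8}.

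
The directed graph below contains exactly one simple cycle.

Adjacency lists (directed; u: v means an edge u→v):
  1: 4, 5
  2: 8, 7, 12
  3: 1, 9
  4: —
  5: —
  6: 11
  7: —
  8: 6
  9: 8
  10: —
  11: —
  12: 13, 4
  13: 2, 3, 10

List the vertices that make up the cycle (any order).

2, 12, 13

DFS with gray/black marking from 13:
13 gray
  2 gray
    8 gray
      6 gray
        11 gray
        11 black
      6 black
    8 black
    7 gray
    7 black
    12 gray
      12→13: 13 is gray → back edge
Back edge closes the cycle 13 → 2 → 12 → 13; its vertices are {2, 12, 13}.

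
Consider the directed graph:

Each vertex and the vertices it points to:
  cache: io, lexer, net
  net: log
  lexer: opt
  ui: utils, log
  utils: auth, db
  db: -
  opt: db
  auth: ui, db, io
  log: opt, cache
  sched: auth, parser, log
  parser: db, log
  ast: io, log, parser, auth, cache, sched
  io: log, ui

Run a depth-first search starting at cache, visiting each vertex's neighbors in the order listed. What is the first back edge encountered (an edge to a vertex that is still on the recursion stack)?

DFS from cache (visiting each vertex's neighbors in the order listed); mark gray on enter, black on exit:
cache gray
  io gray
    log gray
      opt gray
        db gray
        db black
      opt black
      log→cache: cache is gray → back edge
First back edge: log → cache.

log->cache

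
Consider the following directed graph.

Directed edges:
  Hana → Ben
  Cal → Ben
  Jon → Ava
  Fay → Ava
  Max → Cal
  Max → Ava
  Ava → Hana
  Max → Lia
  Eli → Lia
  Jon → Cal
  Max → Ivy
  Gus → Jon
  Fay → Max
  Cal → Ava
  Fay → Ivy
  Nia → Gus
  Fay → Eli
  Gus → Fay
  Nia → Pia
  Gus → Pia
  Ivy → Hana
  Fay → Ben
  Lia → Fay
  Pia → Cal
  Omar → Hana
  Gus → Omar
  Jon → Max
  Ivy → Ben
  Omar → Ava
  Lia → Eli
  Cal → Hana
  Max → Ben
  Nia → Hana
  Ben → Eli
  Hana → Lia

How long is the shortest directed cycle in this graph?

For each vertex v, BFS finds the shortest path from v back to v.
The shortest such closed walk is Eli → Lia → Eli, length 2.

2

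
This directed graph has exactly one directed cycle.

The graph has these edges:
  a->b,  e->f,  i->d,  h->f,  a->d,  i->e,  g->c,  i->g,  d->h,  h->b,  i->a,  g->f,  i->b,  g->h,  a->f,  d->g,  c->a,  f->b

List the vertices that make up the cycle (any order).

a, c, d, g

DFS with gray/black marking from d:
d gray
  h gray
    b gray
    b black
    f gray
      f→b: b black — skip
    f black
  h black
  g gray
    g→h: h black — skip
    g→f: f black — skip
    c gray
      a gray
        a→b: b black — skip
        a→f: f black — skip
        a→d: d is gray → back edge
Back edge closes the cycle d → g → c → a → d; its vertices are {a, c, d, g}.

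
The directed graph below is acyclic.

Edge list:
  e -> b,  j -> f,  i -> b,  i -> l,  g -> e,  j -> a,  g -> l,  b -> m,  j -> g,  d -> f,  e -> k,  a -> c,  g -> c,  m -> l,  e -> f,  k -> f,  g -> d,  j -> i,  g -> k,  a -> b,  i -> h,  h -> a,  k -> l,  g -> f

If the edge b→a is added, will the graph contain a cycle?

Adding b→a creates a cycle iff a can already reach b.
Path from a: a → b.
So a → … → b → a is a cycle.

Yes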